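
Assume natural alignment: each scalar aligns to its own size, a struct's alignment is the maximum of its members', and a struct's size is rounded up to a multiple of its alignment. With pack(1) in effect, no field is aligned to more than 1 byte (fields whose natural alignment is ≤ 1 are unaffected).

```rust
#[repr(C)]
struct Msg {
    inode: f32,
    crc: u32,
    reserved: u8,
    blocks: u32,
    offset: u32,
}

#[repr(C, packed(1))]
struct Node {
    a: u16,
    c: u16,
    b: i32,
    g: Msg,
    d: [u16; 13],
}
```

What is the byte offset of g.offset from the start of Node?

24

Msg: 0..4  inode  (4B, 4-aligned); 4..8  crc  (4B, 4-aligned); 8..9  reserved  (1B, 1-aligned); 9..12  -- padding (3B); 12..16  blocks  (4B, 4-aligned); 16..20  offset  (4B, 4-aligned); sizeof = 20, alignof = 4
0..2  a  (2B, 1-aligned)
2..4  c  (2B, 1-aligned)
4..8  b  (4B, 1-aligned)
8..28  g  (20B, 1-aligned)
within Msg: offset at 16
8 + 16 = 24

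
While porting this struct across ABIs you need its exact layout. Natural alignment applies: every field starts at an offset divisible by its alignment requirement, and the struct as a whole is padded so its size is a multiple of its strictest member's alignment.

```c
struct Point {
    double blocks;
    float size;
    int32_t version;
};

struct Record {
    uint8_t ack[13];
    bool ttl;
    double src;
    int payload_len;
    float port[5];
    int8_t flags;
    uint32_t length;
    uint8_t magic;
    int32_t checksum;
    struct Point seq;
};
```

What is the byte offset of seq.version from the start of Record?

Point: 0..8  blocks  (8B, 8-aligned); 8..12  size  (4B, 4-aligned); 12..16  version  (4B, 4-aligned); sizeof = 16, alignof = 8
0..13  ack  (13B, 1-aligned)
13..14  ttl  (1B, 1-aligned)
14..16  -- padding (2B)
16..24  src  (8B, 8-aligned)
24..28  payload_len  (4B, 4-aligned)
28..48  port  (20B, 4-aligned)
48..49  flags  (1B, 1-aligned)
49..52  -- padding (3B)
52..56  length  (4B, 4-aligned)
56..57  magic  (1B, 1-aligned)
57..60  -- padding (3B)
60..64  checksum  (4B, 4-aligned)
64..80  seq  (16B, 8-aligned)
within Point: version at 12
64 + 12 = 76

76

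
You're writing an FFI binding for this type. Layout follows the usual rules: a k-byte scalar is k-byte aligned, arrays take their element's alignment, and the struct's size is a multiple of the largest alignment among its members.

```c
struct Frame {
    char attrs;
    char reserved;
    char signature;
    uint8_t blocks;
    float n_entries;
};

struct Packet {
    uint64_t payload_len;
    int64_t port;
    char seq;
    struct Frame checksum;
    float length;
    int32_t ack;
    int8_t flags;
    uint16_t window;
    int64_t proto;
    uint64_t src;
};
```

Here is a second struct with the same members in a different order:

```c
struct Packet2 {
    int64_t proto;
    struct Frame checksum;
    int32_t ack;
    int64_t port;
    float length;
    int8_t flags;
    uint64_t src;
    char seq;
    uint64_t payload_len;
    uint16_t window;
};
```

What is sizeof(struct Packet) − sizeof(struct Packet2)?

-16

Frame: attrs at 0 (size 1, align 1) → ends 1; reserved at 1 (size 1, align 1) → ends 2; signature at 2 (size 1, align 1) → ends 3; blocks at 3 (size 1, align 1) → ends 4; n_entries at 4 (size 4, align 4) → ends 8; total 8 bytes, alignment 4
payload_len at 0 (size 8, align 8) → ends 8
port at 8 (size 8, align 8) → ends 16
seq at 16 (size 1, align 1) → ends 17
pad 3 to align 4 for checksum
checksum at 20 (size 8, align 4) → ends 28
length at 28 (size 4, align 4) → ends 32
ack at 32 (size 4, align 4) → ends 36
flags at 36 (size 1, align 1) → ends 37
pad 1 to align 2 for window
window at 38 (size 2, align 2) → ends 40
proto at 40 (size 8, align 8) → ends 48
src at 48 (size 8, align 8) → ends 56
total 56 bytes, alignment 8
— Packet2 —
proto at 0 (size 8, align 8) → ends 8
checksum at 8 (size 8, align 4) → ends 16
ack at 16 (size 4, align 4) → ends 20
pad 4 to align 8 for port
port at 24 (size 8, align 8) → ends 32
length at 32 (size 4, align 4) → ends 36
flags at 36 (size 1, align 1) → ends 37
pad 3 to align 8 for src
src at 40 (size 8, align 8) → ends 48
seq at 48 (size 1, align 1) → ends 49
pad 7 to align 8 for payload_len
payload_len at 56 (size 8, align 8) → ends 64
window at 64 (size 2, align 2) → ends 66
tail pad 6 to reach multiple of 8
total 72 bytes, alignment 8
56 − 72 = -16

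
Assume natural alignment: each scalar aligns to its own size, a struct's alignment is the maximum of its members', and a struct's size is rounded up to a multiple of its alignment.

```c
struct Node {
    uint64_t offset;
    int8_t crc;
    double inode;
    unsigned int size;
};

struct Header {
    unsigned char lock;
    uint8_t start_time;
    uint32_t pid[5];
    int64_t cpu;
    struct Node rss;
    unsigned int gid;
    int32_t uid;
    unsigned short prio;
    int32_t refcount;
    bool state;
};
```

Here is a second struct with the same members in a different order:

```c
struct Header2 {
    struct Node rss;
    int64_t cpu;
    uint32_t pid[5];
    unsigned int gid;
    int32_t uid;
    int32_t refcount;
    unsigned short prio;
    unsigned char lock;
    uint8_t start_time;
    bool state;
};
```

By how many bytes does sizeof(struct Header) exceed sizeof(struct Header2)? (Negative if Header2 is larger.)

Node: 0..8  offset  (8B, 8-aligned); 8..9  crc  (1B, 1-aligned); 9..16  -- padding (7B); 16..24  inode  (8B, 8-aligned); 24..28  size  (4B, 4-aligned); 28..32  -- tail padding (4B); sizeof = 32, alignof = 8
0..1  lock  (1B, 1-aligned)
1..2  start_time  (1B, 1-aligned)
2..4  -- padding (2B)
4..24  pid  (20B, 4-aligned)
24..32  cpu  (8B, 8-aligned)
32..64  rss  (32B, 8-aligned)
64..68  gid  (4B, 4-aligned)
68..72  uid  (4B, 4-aligned)
72..74  prio  (2B, 2-aligned)
74..76  -- padding (2B)
76..80  refcount  (4B, 4-aligned)
80..81  state  (1B, 1-aligned)
81..88  -- tail padding (7B)
sizeof = 88, alignof = 8
— Header2 —
0..32  rss  (32B, 8-aligned)
32..40  cpu  (8B, 8-aligned)
40..60  pid  (20B, 4-aligned)
60..64  gid  (4B, 4-aligned)
64..68  uid  (4B, 4-aligned)
68..72  refcount  (4B, 4-aligned)
72..74  prio  (2B, 2-aligned)
74..75  lock  (1B, 1-aligned)
75..76  start_time  (1B, 1-aligned)
76..77  state  (1B, 1-aligned)
77..80  -- tail padding (3B)
sizeof = 80, alignof = 8
88 − 80 = 8

8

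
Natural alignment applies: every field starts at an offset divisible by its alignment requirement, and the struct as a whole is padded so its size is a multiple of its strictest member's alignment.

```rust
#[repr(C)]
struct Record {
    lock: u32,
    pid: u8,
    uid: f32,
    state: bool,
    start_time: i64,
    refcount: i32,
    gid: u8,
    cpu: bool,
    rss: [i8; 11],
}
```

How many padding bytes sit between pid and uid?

0..4  lock  (4B, 4-aligned)
4..5  pid  (1B, 1-aligned)
5..8  -- padding (3B)
8..12  uid  (4B, 4-aligned)

3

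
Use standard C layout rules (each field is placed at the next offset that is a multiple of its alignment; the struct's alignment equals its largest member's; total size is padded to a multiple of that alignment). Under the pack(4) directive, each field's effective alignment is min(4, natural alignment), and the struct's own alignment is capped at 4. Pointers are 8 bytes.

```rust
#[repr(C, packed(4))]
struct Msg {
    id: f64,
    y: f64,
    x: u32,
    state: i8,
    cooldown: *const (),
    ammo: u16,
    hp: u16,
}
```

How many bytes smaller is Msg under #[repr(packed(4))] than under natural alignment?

natural layout:
  0..8  id  (8B, 8-aligned)
  8..16  y  (8B, 8-aligned)
  16..20  x  (4B, 4-aligned)
  20..21  state  (1B, 1-aligned)
  21..24  -- padding (3B)
  24..32  cooldown  (8B, 8-aligned)
  32..34  ammo  (2B, 2-aligned)
  34..36  hp  (2B, 2-aligned)
  36..40  -- tail padding (4B)
  sizeof = 40, alignof = 8
packed(4) layout:
  0..8  id  (8B, 4-aligned)
  8..16  y  (8B, 4-aligned)
  16..20  x  (4B, 4-aligned)
  20..21  state  (1B, 1-aligned)
  21..24  -- padding (3B)
  24..32  cooldown  (8B, 4-aligned)
  32..34  ammo  (2B, 2-aligned)
  34..36  hp  (2B, 2-aligned)
  sizeof = 36, alignof = 4
40 − 36 = 4

4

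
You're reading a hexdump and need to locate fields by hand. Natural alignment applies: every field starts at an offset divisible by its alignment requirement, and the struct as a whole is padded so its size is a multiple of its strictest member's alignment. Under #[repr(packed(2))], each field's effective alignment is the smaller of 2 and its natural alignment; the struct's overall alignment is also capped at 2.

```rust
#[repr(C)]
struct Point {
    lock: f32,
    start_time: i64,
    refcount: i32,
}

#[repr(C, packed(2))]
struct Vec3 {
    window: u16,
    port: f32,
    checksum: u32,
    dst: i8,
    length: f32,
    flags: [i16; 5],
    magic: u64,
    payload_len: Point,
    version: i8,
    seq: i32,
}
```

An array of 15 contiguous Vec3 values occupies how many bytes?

Point: @0: lock [4B, align 4] → 4; +4 pad (align 8); @8: start_time [8B, align 8] → 16; @16: refcount [4B, align 4] → 20; +4 tail pad (align 8); size 24, align 8
@0: window [2B, align 2] → 2
@2: port [4B, align 2] → 6
@6: checksum [4B, align 2] → 10
@10: dst [1B, align 1] → 11
+1 pad (align 2)
@12: length [4B, align 2] → 16
@16: flags [10B, align 2] → 26
@26: magic [8B, align 2] → 34
@34: payload_len [24B, align 2] → 58
@58: version [1B, align 1] → 59
+1 pad (align 2)
@60: seq [4B, align 2] → 64
size 64, align 2
array of 15: 15 × 64 = 960

960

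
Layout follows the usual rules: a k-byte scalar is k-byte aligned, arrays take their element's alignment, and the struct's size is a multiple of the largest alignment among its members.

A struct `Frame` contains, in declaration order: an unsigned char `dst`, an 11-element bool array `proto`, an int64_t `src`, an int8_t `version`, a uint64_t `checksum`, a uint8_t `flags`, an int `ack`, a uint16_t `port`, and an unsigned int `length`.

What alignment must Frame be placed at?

8

member alignments: dst=1, proto=1, src=8, version=1, checksum=8, flags=1, ack=4, port=2, length=4
max = 8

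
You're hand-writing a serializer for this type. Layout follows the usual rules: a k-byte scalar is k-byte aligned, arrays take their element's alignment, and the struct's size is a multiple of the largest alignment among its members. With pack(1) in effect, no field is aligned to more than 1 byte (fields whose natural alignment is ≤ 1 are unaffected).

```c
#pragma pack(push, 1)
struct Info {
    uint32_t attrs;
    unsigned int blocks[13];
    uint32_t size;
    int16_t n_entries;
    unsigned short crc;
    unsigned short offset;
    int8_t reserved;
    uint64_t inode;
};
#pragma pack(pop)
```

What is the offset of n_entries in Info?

60

@0: attrs [4B, align 1] → 4
@4: blocks [52B, align 1] → 56
@56: size [4B, align 1] → 60
@60: n_entries [2B, align 1] → 62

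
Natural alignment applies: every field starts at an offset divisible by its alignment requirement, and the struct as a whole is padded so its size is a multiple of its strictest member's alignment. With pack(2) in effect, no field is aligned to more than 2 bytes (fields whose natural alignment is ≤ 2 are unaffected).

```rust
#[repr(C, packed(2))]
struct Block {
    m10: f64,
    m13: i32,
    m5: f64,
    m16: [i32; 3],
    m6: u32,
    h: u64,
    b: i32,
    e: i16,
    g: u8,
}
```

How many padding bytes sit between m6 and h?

0

m10 at 0 (size 8, align 2) → ends 8
m13 at 8 (size 4, align 2) → ends 12
m5 at 12 (size 8, align 2) → ends 20
m16 at 20 (size 12, align 2) → ends 32
m6 at 32 (size 4, align 2) → ends 36
h at 36 (size 8, align 2) → ends 44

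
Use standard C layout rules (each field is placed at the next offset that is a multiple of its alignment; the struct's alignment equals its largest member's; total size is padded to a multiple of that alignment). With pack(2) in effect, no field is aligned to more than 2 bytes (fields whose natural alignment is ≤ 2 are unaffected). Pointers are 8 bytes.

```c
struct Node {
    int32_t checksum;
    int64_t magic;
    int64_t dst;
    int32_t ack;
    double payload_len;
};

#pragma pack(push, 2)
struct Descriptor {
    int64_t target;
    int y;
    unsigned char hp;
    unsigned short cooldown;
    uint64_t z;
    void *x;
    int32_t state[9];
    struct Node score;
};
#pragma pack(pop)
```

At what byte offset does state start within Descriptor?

Node: 0..4  checksum  (4B, 4-aligned); 4..8  -- padding (4B); 8..16  magic  (8B, 8-aligned); 16..24  dst  (8B, 8-aligned); 24..28  ack  (4B, 4-aligned); 28..32  -- padding (4B); 32..40  payload_len  (8B, 8-aligned); sizeof = 40, alignof = 8
0..8  target  (8B, 2-aligned)
8..12  y  (4B, 2-aligned)
12..13  hp  (1B, 1-aligned)
13..14  -- padding (1B)
14..16  cooldown  (2B, 2-aligned)
16..24  z  (8B, 2-aligned)
24..32  x  (8B, 2-aligned)
32..68  state  (36B, 2-aligned)

32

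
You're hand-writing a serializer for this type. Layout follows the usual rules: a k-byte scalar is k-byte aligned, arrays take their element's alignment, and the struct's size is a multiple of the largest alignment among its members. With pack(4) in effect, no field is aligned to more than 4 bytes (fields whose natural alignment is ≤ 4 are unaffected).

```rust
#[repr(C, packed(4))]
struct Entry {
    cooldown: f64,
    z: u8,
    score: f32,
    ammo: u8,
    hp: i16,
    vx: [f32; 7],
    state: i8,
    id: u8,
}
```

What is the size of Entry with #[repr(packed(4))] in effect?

52

0..8  cooldown  (8B, 4-aligned)
8..9  z  (1B, 1-aligned)
9..12  -- padding (3B)
12..16  score  (4B, 4-aligned)
16..17  ammo  (1B, 1-aligned)
17..18  -- padding (1B)
18..20  hp  (2B, 2-aligned)
20..48  vx  (28B, 4-aligned)
48..49  state  (1B, 1-aligned)
49..50  id  (1B, 1-aligned)
50..52  -- tail padding (2B)
sizeof = 52, alignof = 4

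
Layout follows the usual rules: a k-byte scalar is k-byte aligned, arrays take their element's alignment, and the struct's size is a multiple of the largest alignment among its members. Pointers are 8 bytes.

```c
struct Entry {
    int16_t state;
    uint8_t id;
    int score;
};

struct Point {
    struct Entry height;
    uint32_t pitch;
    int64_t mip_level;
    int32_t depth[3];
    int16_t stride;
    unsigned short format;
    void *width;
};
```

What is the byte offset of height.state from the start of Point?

Entry: state at 0 (size 2, align 2) → ends 2; id at 2 (size 1, align 1) → ends 3; pad 1 to align 4 for score; score at 4 (size 4, align 4) → ends 8; total 8 bytes, alignment 4
height at 0 (size 8, align 4) → ends 8
within Entry: state at 0
0 + 0 = 0

0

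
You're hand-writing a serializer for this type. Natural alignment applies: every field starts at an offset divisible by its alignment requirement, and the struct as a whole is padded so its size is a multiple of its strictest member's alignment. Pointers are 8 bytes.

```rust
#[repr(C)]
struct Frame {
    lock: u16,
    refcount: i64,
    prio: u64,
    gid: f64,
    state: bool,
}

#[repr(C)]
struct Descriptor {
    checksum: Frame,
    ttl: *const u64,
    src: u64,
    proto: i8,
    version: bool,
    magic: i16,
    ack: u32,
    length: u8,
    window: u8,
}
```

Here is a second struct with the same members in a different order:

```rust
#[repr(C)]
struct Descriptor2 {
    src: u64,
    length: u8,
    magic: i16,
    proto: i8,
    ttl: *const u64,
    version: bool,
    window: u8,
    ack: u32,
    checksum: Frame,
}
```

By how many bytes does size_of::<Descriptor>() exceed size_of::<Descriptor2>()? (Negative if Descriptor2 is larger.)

Frame: lock at 0 (size 2, align 2) → ends 2; pad 6 to align 8 for refcount; refcount at 8 (size 8, align 8) → ends 16; prio at 16 (size 8, align 8) → ends 24; gid at 24 (size 8, align 8) → ends 32; state at 32 (size 1, align 1) → ends 33; tail pad 7 to reach multiple of 8; total 40 bytes, alignment 8
checksum at 0 (size 40, align 8) → ends 40
ttl at 40 (size 8, align 8) → ends 48
src at 48 (size 8, align 8) → ends 56
proto at 56 (size 1, align 1) → ends 57
version at 57 (size 1, align 1) → ends 58
magic at 58 (size 2, align 2) → ends 60
ack at 60 (size 4, align 4) → ends 64
length at 64 (size 1, align 1) → ends 65
window at 65 (size 1, align 1) → ends 66
tail pad 6 to reach multiple of 8
total 72 bytes, alignment 8
— Descriptor2 —
src at 0 (size 8, align 8) → ends 8
length at 8 (size 1, align 1) → ends 9
pad 1 to align 2 for magic
magic at 10 (size 2, align 2) → ends 12
proto at 12 (size 1, align 1) → ends 13
pad 3 to align 8 for ttl
ttl at 16 (size 8, align 8) → ends 24
version at 24 (size 1, align 1) → ends 25
window at 25 (size 1, align 1) → ends 26
pad 2 to align 4 for ack
ack at 28 (size 4, align 4) → ends 32
checksum at 32 (size 40, align 8) → ends 72
total 72 bytes, alignment 8
72 − 72 = 0

0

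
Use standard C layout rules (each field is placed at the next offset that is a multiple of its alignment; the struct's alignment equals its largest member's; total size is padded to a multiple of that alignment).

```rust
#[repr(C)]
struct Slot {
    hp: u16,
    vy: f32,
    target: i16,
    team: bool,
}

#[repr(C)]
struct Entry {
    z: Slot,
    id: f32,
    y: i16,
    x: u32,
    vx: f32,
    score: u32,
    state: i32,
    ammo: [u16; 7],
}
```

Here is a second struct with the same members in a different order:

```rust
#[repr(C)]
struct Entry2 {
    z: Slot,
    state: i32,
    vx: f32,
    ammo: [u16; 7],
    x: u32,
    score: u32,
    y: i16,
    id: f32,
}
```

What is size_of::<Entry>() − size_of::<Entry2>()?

Slot: 0..2  hp  (2B, 2-aligned); 2..4  -- padding (2B); 4..8  vy  (4B, 4-aligned); 8..10  target  (2B, 2-aligned); 10..11  team  (1B, 1-aligned); 11..12  -- tail padding (1B); sizeof = 12, alignof = 4
0..12  z  (12B, 4-aligned)
12..16  id  (4B, 4-aligned)
16..18  y  (2B, 2-aligned)
18..20  -- padding (2B)
20..24  x  (4B, 4-aligned)
24..28  vx  (4B, 4-aligned)
28..32  score  (4B, 4-aligned)
32..36  state  (4B, 4-aligned)
36..50  ammo  (14B, 2-aligned)
50..52  -- tail padding (2B)
sizeof = 52, alignof = 4
— Entry2 —
0..12  z  (12B, 4-aligned)
12..16  state  (4B, 4-aligned)
16..20  vx  (4B, 4-aligned)
20..34  ammo  (14B, 2-aligned)
34..36  -- padding (2B)
36..40  x  (4B, 4-aligned)
40..44  score  (4B, 4-aligned)
44..46  y  (2B, 2-aligned)
46..48  -- padding (2B)
48..52  id  (4B, 4-aligned)
sizeof = 52, alignof = 4
52 − 52 = 0

0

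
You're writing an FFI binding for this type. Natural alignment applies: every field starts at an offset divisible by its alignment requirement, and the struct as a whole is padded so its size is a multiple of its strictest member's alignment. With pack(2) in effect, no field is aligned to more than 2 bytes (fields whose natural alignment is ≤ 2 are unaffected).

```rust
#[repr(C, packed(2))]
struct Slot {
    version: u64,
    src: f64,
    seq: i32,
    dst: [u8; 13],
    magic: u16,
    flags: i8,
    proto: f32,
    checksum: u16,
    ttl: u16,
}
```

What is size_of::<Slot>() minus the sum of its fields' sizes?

@0: version [8B, align 2] → 8
@8: src [8B, align 2] → 16
@16: seq [4B, align 2] → 20
@20: dst [13B, align 1] → 33
+1 pad (align 2)
@34: magic [2B, align 2] → 36
@36: flags [1B, align 1] → 37
+1 pad (align 2)
@38: proto [4B, align 2] → 42
@42: checksum [2B, align 2] → 44
@44: ttl [2B, align 2] → 46
size 46, align 2
data bytes 44, size 46 → padding 2

2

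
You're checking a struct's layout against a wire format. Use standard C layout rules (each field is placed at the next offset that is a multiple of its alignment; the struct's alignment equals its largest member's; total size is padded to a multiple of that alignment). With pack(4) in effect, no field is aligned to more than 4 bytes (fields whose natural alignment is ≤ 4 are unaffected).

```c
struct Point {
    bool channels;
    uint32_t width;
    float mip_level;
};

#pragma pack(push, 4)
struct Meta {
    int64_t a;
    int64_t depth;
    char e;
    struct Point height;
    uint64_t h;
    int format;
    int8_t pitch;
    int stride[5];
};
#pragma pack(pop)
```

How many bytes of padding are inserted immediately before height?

3

Point: @0: channels [1B, align 1] → 1; +3 pad (align 4); @4: width [4B, align 4] → 8; @8: mip_level [4B, align 4] → 12; size 12, align 4
@0: a [8B, align 4] → 8
@8: depth [8B, align 4] → 16
@16: e [1B, align 1] → 17
+3 pad (align 4)
@20: height [12B, align 4] → 32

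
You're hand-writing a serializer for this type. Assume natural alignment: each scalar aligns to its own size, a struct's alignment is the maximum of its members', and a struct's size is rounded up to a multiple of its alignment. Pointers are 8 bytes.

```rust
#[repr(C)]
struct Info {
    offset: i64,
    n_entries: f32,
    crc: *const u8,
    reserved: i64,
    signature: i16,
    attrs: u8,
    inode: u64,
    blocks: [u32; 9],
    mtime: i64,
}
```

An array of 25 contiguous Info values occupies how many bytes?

offset at 0 (size 8, align 8) → ends 8
n_entries at 8 (size 4, align 4) → ends 12
pad 4 to align 8 for crc
crc at 16 (size 8, align 8) → ends 24
reserved at 24 (size 8, align 8) → ends 32
signature at 32 (size 2, align 2) → ends 34
attrs at 34 (size 1, align 1) → ends 35
pad 5 to align 8 for inode
inode at 40 (size 8, align 8) → ends 48
blocks at 48 (size 36, align 4) → ends 84
pad 4 to align 8 for mtime
mtime at 88 (size 8, align 8) → ends 96
total 96 bytes, alignment 8
array of 25: 25 × 96 = 2400

2400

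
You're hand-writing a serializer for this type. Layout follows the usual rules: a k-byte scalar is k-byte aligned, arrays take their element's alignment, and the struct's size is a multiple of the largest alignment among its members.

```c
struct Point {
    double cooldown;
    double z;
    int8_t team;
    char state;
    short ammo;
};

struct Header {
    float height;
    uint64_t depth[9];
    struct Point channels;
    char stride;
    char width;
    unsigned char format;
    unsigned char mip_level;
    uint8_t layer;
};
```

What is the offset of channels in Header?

80

Point: 0..8  cooldown  (8B, 8-aligned); 8..16  z  (8B, 8-aligned); 16..17  team  (1B, 1-aligned); 17..18  state  (1B, 1-aligned); 18..20  ammo  (2B, 2-aligned); 20..24  -- tail padding (4B); sizeof = 24, alignof = 8
0..4  height  (4B, 4-aligned)
4..8  -- padding (4B)
8..80  depth  (72B, 8-aligned)
80..104  channels  (24B, 8-aligned)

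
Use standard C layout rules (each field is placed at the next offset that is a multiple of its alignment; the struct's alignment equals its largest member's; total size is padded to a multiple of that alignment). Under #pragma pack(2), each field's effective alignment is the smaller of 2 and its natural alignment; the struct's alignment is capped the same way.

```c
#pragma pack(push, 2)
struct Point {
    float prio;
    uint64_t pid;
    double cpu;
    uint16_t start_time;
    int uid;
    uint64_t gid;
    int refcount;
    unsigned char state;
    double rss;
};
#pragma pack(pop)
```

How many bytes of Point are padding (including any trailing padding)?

1

0..4  prio  (4B, 2-aligned)
4..12  pid  (8B, 2-aligned)
12..20  cpu  (8B, 2-aligned)
20..22  start_time  (2B, 2-aligned)
22..26  uid  (4B, 2-aligned)
26..34  gid  (8B, 2-aligned)
34..38  refcount  (4B, 2-aligned)
38..39  state  (1B, 1-aligned)
39..40  -- padding (1B)
40..48  rss  (8B, 2-aligned)
sizeof = 48, alignof = 2
data bytes 47, size 48 → padding 1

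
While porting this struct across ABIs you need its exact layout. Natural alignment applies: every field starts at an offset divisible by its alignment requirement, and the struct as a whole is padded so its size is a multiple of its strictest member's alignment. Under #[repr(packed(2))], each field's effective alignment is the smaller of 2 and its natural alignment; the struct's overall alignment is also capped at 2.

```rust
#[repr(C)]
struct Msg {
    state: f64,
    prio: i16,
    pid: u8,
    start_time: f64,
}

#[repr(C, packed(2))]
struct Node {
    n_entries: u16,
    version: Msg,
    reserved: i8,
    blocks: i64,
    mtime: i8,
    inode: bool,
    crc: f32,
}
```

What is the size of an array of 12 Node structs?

Msg: 0..8  state  (8B, 8-aligned); 8..10  prio  (2B, 2-aligned); 10..11  pid  (1B, 1-aligned); 11..16  -- padding (5B); 16..24  start_time  (8B, 8-aligned); sizeof = 24, alignof = 8
0..2  n_entries  (2B, 2-aligned)
2..26  version  (24B, 2-aligned)
26..27  reserved  (1B, 1-aligned)
27..28  -- padding (1B)
28..36  blocks  (8B, 2-aligned)
36..37  mtime  (1B, 1-aligned)
37..38  inode  (1B, 1-aligned)
38..42  crc  (4B, 2-aligned)
sizeof = 42, alignof = 2
array of 12: 12 × 42 = 504

504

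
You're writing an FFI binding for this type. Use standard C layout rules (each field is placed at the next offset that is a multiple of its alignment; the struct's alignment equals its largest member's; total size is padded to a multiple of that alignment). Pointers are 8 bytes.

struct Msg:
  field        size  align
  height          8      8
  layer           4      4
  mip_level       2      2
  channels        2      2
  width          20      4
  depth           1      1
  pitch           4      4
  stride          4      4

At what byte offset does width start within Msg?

0..8  height  (8B, 8-aligned)
8..12  layer  (4B, 4-aligned)
12..14  mip_level  (2B, 2-aligned)
14..16  channels  (2B, 2-aligned)
16..36  width  (20B, 4-aligned)

16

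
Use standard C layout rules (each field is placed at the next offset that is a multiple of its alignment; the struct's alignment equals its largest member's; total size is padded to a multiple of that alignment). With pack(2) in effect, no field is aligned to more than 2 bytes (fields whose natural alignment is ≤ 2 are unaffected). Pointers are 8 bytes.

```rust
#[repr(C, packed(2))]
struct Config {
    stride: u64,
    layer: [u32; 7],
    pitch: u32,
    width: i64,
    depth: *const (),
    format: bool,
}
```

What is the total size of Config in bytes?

58 bytes

0..8  stride  (8B, 2-aligned)
8..36  layer  (28B, 2-aligned)
36..40  pitch  (4B, 2-aligned)
40..48  width  (8B, 2-aligned)
48..56  depth  (8B, 2-aligned)
56..57  format  (1B, 1-aligned)
57..58  -- tail padding (1B)
sizeof = 58, alignof = 2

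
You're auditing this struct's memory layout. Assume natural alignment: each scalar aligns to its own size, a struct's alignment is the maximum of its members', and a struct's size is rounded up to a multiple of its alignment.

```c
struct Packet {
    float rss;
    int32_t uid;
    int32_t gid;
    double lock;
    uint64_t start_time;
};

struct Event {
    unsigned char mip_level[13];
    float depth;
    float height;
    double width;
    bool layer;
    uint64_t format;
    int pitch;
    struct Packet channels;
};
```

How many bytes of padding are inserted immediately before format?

Packet: @0: rss [4B, align 4] → 4; @4: uid [4B, align 4] → 8; @8: gid [4B, align 4] → 12; +4 pad (align 8); @16: lock [8B, align 8] → 24; @24: start_time [8B, align 8] → 32; size 32, align 8
@0: mip_level [13B, align 1] → 13
+3 pad (align 4)
@16: depth [4B, align 4] → 20
@20: height [4B, align 4] → 24
@24: width [8B, align 8] → 32
@32: layer [1B, align 1] → 33
+7 pad (align 8)
@40: format [8B, align 8] → 48

7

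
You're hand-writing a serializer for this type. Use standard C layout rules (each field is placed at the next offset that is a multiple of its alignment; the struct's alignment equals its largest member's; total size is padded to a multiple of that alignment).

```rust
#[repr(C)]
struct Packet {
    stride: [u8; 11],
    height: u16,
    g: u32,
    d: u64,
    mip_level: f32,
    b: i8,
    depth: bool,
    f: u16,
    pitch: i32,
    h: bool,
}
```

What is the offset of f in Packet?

38

@0: stride [11B, align 1] → 11
+1 pad (align 2)
@12: height [2B, align 2] → 14
+2 pad (align 4)
@16: g [4B, align 4] → 20
+4 pad (align 8)
@24: d [8B, align 8] → 32
@32: mip_level [4B, align 4] → 36
@36: b [1B, align 1] → 37
@37: depth [1B, align 1] → 38
@38: f [2B, align 2] → 40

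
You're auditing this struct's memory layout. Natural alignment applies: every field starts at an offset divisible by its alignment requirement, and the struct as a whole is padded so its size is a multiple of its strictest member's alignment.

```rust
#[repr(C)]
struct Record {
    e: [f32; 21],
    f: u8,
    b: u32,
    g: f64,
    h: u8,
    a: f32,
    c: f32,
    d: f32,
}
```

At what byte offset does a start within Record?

@0: e [84B, align 4] → 84
@84: f [1B, align 1] → 85
+3 pad (align 4)
@88: b [4B, align 4] → 92
+4 pad (align 8)
@96: g [8B, align 8] → 104
@104: h [1B, align 1] → 105
+3 pad (align 4)
@108: a [4B, align 4] → 112

108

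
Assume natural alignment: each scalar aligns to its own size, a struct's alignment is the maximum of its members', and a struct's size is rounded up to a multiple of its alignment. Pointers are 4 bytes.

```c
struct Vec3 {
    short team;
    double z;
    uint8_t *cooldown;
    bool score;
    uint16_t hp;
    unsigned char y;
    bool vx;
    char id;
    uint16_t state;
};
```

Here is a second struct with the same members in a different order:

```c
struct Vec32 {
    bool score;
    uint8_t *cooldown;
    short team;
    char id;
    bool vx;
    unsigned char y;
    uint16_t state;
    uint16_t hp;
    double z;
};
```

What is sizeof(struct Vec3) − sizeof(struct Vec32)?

team at 0 (size 2, align 2) → ends 2
pad 6 to align 8 for z
z at 8 (size 8, align 8) → ends 16
cooldown at 16 (size 4, align 4) → ends 20
score at 20 (size 1, align 1) → ends 21
pad 1 to align 2 for hp
hp at 22 (size 2, align 2) → ends 24
y at 24 (size 1, align 1) → ends 25
vx at 25 (size 1, align 1) → ends 26
id at 26 (size 1, align 1) → ends 27
pad 1 to align 2 for state
state at 28 (size 2, align 2) → ends 30
tail pad 2 to reach multiple of 8
total 32 bytes, alignment 8
— Vec32 —
score at 0 (size 1, align 1) → ends 1
pad 3 to align 4 for cooldown
cooldown at 4 (size 4, align 4) → ends 8
team at 8 (size 2, align 2) → ends 10
id at 10 (size 1, align 1) → ends 11
vx at 11 (size 1, align 1) → ends 12
y at 12 (size 1, align 1) → ends 13
pad 1 to align 2 for state
state at 14 (size 2, align 2) → ends 16
hp at 16 (size 2, align 2) → ends 18
pad 6 to align 8 for z
z at 24 (size 8, align 8) → ends 32
total 32 bytes, alignment 8
32 − 32 = 0

0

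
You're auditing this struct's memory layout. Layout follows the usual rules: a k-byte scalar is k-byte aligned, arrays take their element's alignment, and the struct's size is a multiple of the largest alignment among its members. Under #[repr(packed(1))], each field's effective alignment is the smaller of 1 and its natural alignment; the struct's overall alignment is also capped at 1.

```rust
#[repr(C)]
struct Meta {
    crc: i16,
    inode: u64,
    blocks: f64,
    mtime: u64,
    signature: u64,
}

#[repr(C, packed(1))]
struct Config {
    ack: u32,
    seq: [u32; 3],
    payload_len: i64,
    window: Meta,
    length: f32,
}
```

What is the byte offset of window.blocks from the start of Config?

Meta: @0: crc [2B, align 2] → 2; +6 pad (align 8); @8: inode [8B, align 8] → 16; @16: blocks [8B, align 8] → 24; @24: mtime [8B, align 8] → 32; @32: signature [8B, align 8] → 40; size 40, align 8
@0: ack [4B, align 1] → 4
@4: seq [12B, align 1] → 16
@16: payload_len [8B, align 1] → 24
@24: window [40B, align 1] → 64
within Meta: blocks at 16
24 + 16 = 40

40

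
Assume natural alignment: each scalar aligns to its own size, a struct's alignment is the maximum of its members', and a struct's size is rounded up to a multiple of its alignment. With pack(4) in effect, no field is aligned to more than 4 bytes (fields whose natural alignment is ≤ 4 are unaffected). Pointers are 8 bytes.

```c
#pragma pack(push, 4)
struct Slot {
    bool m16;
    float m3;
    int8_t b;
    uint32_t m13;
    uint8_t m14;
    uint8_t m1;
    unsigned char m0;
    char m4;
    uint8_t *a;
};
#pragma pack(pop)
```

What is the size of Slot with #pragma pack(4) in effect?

0..1  m16  (1B, 1-aligned)
1..4  -- padding (3B)
4..8  m3  (4B, 4-aligned)
8..9  b  (1B, 1-aligned)
9..12  -- padding (3B)
12..16  m13  (4B, 4-aligned)
16..17  m14  (1B, 1-aligned)
17..18  m1  (1B, 1-aligned)
18..19  m0  (1B, 1-aligned)
19..20  m4  (1B, 1-aligned)
20..28  a  (8B, 4-aligned)
sizeof = 28, alignof = 4

28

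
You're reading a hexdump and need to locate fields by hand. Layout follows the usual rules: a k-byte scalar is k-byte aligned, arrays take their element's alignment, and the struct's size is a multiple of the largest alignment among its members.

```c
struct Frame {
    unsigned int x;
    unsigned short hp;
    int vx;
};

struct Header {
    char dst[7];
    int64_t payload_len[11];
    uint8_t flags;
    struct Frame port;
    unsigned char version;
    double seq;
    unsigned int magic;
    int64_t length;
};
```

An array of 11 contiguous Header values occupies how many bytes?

1584

Frame: @0: x [4B, align 4] → 4; @4: hp [2B, align 2] → 6; +2 pad (align 4); @8: vx [4B, align 4] → 12; size 12, align 4
@0: dst [7B, align 1] → 7
+1 pad (align 8)
@8: payload_len [88B, align 8] → 96
@96: flags [1B, align 1] → 97
+3 pad (align 4)
@100: port [12B, align 4] → 112
@112: version [1B, align 1] → 113
+7 pad (align 8)
@120: seq [8B, align 8] → 128
@128: magic [4B, align 4] → 132
+4 pad (align 8)
@136: length [8B, align 8] → 144
size 144, align 8
array of 11: 11 × 144 = 1584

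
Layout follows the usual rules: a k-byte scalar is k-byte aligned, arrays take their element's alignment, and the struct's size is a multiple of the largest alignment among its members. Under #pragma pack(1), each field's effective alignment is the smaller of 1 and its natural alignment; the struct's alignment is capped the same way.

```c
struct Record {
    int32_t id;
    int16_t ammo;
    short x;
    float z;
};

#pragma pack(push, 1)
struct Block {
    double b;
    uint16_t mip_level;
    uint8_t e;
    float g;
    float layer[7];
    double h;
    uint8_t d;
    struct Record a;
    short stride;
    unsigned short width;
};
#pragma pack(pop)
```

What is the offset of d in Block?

51

Record: @0: id [4B, align 4] → 4; @4: ammo [2B, align 2] → 6; @6: x [2B, align 2] → 8; @8: z [4B, align 4] → 12; size 12, align 4
@0: b [8B, align 1] → 8
@8: mip_level [2B, align 1] → 10
@10: e [1B, align 1] → 11
@11: g [4B, align 1] → 15
@15: layer [28B, align 1] → 43
@43: h [8B, align 1] → 51
@51: d [1B, align 1] → 52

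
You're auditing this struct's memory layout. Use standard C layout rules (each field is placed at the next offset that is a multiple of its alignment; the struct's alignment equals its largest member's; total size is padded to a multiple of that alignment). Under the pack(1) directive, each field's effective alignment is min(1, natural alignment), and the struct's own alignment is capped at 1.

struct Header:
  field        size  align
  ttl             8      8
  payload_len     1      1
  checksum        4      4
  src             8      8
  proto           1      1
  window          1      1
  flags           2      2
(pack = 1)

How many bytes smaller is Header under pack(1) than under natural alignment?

natural layout:
  0..8  ttl  (8B, 8-aligned)
  8..9  payload_len  (1B, 1-aligned)
  9..12  -- padding (3B)
  12..16  checksum  (4B, 4-aligned)
  16..24  src  (8B, 8-aligned)
  24..25  proto  (1B, 1-aligned)
  25..26  window  (1B, 1-aligned)
  26..28  flags  (2B, 2-aligned)
  28..32  -- tail padding (4B)
  sizeof = 32, alignof = 8
packed(1) layout:
  0..8  ttl  (8B, 1-aligned)
  8..9  payload_len  (1B, 1-aligned)
  9..13  checksum  (4B, 1-aligned)
  13..21  src  (8B, 1-aligned)
  21..22  proto  (1B, 1-aligned)
  22..23  window  (1B, 1-aligned)
  23..25  flags  (2B, 1-aligned)
  sizeof = 25, alignof = 1
32 − 25 = 7

7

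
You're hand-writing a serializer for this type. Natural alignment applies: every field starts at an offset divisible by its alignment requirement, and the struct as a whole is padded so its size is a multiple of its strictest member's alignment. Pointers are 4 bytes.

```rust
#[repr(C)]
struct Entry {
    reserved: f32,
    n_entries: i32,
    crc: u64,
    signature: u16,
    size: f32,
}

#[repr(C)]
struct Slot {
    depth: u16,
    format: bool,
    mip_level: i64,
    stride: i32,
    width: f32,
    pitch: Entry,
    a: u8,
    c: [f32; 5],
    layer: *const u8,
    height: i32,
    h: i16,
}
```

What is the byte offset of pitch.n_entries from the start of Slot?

Entry: 0..4  reserved  (4B, 4-aligned); 4..8  n_entries  (4B, 4-aligned); 8..16  crc  (8B, 8-aligned); 16..18  signature  (2B, 2-aligned); 18..20  -- padding (2B); 20..24  size  (4B, 4-aligned); sizeof = 24, alignof = 8
0..2  depth  (2B, 2-aligned)
2..3  format  (1B, 1-aligned)
3..8  -- padding (5B)
8..16  mip_level  (8B, 8-aligned)
16..20  stride  (4B, 4-aligned)
20..24  width  (4B, 4-aligned)
24..48  pitch  (24B, 8-aligned)
within Entry: n_entries at 4
24 + 4 = 28

28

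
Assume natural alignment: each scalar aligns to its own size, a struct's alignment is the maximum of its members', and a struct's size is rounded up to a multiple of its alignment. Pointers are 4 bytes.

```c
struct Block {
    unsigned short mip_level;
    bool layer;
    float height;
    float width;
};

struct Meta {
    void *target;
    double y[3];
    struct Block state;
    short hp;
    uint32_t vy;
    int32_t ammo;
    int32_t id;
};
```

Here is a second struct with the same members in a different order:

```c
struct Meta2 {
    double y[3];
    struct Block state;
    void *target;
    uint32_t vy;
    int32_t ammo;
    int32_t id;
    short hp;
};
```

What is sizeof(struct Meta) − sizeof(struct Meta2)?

8

Block: 0..2  mip_level  (2B, 2-aligned); 2..3  layer  (1B, 1-aligned); 3..4  -- padding (1B); 4..8  height  (4B, 4-aligned); 8..12  width  (4B, 4-aligned); sizeof = 12, alignof = 4
0..4  target  (4B, 4-aligned)
4..8  -- padding (4B)
8..32  y  (24B, 8-aligned)
32..44  state  (12B, 4-aligned)
44..46  hp  (2B, 2-aligned)
46..48  -- padding (2B)
48..52  vy  (4B, 4-aligned)
52..56  ammo  (4B, 4-aligned)
56..60  id  (4B, 4-aligned)
60..64  -- tail padding (4B)
sizeof = 64, alignof = 8
— Meta2 —
0..24  y  (24B, 8-aligned)
24..36  state  (12B, 4-aligned)
36..40  target  (4B, 4-aligned)
40..44  vy  (4B, 4-aligned)
44..48  ammo  (4B, 4-aligned)
48..52  id  (4B, 4-aligned)
52..54  hp  (2B, 2-aligned)
54..56  -- tail padding (2B)
sizeof = 56, alignof = 8
64 − 56 = 8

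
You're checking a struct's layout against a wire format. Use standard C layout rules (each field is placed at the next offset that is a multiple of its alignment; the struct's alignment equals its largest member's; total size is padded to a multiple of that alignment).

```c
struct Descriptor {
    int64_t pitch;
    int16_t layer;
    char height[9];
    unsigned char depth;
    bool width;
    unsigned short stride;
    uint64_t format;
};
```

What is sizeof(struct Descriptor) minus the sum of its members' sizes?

@0: pitch [8B, align 8] → 8
@8: layer [2B, align 2] → 10
@10: height [9B, align 1] → 19
@19: depth [1B, align 1] → 20
@20: width [1B, align 1] → 21
+1 pad (align 2)
@22: stride [2B, align 2] → 24
@24: format [8B, align 8] → 32
size 32, align 8
data bytes 31, size 32 → padding 1

1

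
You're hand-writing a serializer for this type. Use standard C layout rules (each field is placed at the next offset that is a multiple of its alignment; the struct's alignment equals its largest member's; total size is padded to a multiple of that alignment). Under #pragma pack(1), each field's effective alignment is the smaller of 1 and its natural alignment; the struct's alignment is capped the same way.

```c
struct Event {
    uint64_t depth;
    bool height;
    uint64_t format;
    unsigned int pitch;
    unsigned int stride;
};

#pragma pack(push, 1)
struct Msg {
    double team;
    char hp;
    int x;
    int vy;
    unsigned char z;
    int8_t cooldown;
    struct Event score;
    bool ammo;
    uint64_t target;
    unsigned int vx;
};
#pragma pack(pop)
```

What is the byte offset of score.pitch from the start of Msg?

43

Event: depth at 0 (size 8, align 8) → ends 8; height at 8 (size 1, align 1) → ends 9; pad 7 to align 8 for format; format at 16 (size 8, align 8) → ends 24; pitch at 24 (size 4, align 4) → ends 28; stride at 28 (size 4, align 4) → ends 32; total 32 bytes, alignment 8
team at 0 (size 8, align 1) → ends 8
hp at 8 (size 1, align 1) → ends 9
x at 9 (size 4, align 1) → ends 13
vy at 13 (size 4, align 1) → ends 17
z at 17 (size 1, align 1) → ends 18
cooldown at 18 (size 1, align 1) → ends 19
score at 19 (size 32, align 1) → ends 51
within Event: pitch at 24
19 + 24 = 43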